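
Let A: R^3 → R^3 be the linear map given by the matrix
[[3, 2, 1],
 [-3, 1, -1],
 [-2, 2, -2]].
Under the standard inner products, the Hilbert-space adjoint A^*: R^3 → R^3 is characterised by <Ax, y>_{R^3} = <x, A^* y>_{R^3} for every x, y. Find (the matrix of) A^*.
A^* = A^T =
[[3, -3, -2],
 [2, 1, 2],
 [1, -1, -2]]

For real matrices with standard dot products, the defining identity <Ax, y> = <x, A^* y> gives (Ax)^T y = x^T (A^*) y, i.e. x^T A^T y = x^T (A^*) y. Since this holds for all x, y, we must have A^* = A^T. Therefore
A^* =
[[3, -3, -2],
 [2, 1, 2],
 [1, -1, -2]].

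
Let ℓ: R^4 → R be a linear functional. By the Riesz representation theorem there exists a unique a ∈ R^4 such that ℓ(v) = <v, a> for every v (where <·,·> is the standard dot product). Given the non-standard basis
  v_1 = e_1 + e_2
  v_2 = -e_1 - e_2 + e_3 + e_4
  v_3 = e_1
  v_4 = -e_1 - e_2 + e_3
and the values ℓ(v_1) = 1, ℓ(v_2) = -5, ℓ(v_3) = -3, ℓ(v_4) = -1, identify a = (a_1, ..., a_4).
a = (-3, 4, 0, -4)

Write a = (a_1, ..., a_4) in the standard basis. For each basis vector v_i, ℓ(v_i) = <v_i, a> is a linear equation in the a_j's. Collect the n equations into a matrix system V a = ℓ, where row i of V is v_i (expressed in the standard basis). Since V is invertible (lower-triangular with 1s on the diagonal, up to permutation), solve by back-substitution:
  V =
[[1, 1, 0, 0],
 [-1, -1, 1, 1],
 [1, 0, 0, 0],
 [-1, -1, 1, 0]]
  V a = (1, -5, -3, -1)
Solving gives a = (-3, 4, 0, -4).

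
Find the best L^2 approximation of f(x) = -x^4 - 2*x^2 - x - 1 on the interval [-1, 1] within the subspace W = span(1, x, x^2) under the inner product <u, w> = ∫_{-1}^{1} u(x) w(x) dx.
g(x) = -20*x^2/7 - x - 32/35

The best approximation g ∈ W is the orthogonal projection of f onto W. Writing g = a_0 + a_1 x + a_2 x^2, the coefficients solve the normal equations G · a = b where
  G_{ij} = <φ_i, φ_j> and b_i = <f, φ_i>, with φ_0 = 1, φ_1 = x, φ_2 = x^2.
G =
  [2, 0, 2/3]
  [0, 2/3, 0]
  [2/3, 0, 2/5],
b = (-56/15, -2/3, -184/105).
Solving gives a_0 = -32/35, a_1 = -1, a_2 = -20/7, so
  g(x) = -20*x^2/7 - x - 32/35.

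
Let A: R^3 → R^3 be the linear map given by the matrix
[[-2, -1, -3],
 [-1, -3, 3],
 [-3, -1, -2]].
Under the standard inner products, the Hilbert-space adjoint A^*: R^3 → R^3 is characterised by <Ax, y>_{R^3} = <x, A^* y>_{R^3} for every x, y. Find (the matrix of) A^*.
A^* = A^T =
[[-2, -1, -3],
 [-1, -3, -1],
 [-3, 3, -2]]

For real matrices with standard dot products, the defining identity <Ax, y> = <x, A^* y> gives (Ax)^T y = x^T (A^*) y, i.e. x^T A^T y = x^T (A^*) y. Since this holds for all x, y, we must have A^* = A^T. Therefore
A^* =
[[-2, -1, -3],
 [-1, -3, -1],
 [-3, 3, -2]].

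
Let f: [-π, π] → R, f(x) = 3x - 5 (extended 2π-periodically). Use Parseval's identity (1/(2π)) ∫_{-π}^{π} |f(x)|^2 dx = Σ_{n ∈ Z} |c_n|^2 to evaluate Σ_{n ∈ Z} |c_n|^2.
Σ |c_n|^2 = 3π^2 + 25

Expand and integrate term by term over [-π, π]:
  ∫ (3x)^2 dx = 9·(2π^3/3); ∫ 2·3·(-5)·x dx = 0 (odd integrand); ∫ (-5)^2 dx = 25·2π.
So (1/(2π)) ∫_{-π}^{π} (3x - 5)^2 dx = 9π^2/3 + 25 = 3π^2 + 25.
Parseval ⇒ Σ |c_n|^2 = 3π^2 + 25.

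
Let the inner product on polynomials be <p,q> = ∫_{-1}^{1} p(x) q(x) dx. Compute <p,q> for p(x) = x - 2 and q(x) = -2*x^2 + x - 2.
<p,q> = 34/3

Expand the product: p(x)·q(x) = -2*x^3 + 5*x^2 - 4*x + 4.
∫_{-1}^{1} of each monomial x^k gives [2/(k+1) if k even, 0 if k odd]. Integrating term-by-term (or equivalently evaluating the antiderivative F(x) = -x^4/2 + 5*x^3/3 - 2*x^2 + 4*x at the endpoints):
  F(1) − F(−1) = 19/6 − (-49/6) = 34/3.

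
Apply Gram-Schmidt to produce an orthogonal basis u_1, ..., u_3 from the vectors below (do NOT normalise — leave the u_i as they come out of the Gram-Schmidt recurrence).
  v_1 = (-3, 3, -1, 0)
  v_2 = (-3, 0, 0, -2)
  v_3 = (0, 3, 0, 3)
Orthogonal basis:
  u_1 = (-3, 3, -1, 0)
  u_2 = (-30/19, -27/19, 9/19, -2)
  u_3 = (-36/83, -15/166, 171/166, 54/83)

Apply the Gram-Schmidt recurrence
  u_1 = v_1
  u_i = v_i − Σ_{j<i} ((v_i · u_j) / (u_j · u_j)) · u_j.

Step by step this gives:
  u_1 = (-3, 3, -1, 0)
  u_2 = (-30/19, -27/19, 9/19, -2)
  u_3 = (-36/83, -15/166, 171/166, 54/83)

Orthogonality check:
  u_2 · u_1 = 0 (should be 0)
  u_3 · u_1 = 0 (should be 0)
  u_3 · u_2 = 0 (should be 0)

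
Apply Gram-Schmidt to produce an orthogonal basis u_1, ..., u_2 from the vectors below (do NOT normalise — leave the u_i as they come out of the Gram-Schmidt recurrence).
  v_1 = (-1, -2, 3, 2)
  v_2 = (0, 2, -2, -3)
Orthogonal basis:
  u_1 = (-1, -2, 3, 2)
  u_2 = (-8/9, 2/9, 2/3, -11/9)

Apply the Gram-Schmidt recurrence
  u_1 = v_1
  u_i = v_i − Σ_{j<i} ((v_i · u_j) / (u_j · u_j)) · u_j.

Step by step this gives:
  u_1 = (-1, -2, 3, 2)
  u_2 = (-8/9, 2/9, 2/3, -11/9)

Orthogonality check:
  u_2 · u_1 = 0 (should be 0)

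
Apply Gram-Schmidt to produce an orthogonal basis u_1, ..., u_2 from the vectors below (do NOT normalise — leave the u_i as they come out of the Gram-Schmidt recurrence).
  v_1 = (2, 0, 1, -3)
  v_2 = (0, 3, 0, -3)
Orthogonal basis:
  u_1 = (2, 0, 1, -3)
  u_2 = (-9/7, 3, -9/14, -15/14)

Apply the Gram-Schmidt recurrence
  u_1 = v_1
  u_i = v_i − Σ_{j<i} ((v_i · u_j) / (u_j · u_j)) · u_j.

Step by step this gives:
  u_1 = (2, 0, 1, -3)
  u_2 = (-9/7, 3, -9/14, -15/14)

Orthogonality check:
  u_2 · u_1 = 0 (should be 0)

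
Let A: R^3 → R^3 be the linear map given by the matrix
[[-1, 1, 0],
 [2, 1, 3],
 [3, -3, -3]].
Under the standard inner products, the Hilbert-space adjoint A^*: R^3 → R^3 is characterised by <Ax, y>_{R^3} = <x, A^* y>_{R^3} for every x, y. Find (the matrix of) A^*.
A^* = A^T =
[[-1, 2, 3],
 [1, 1, -3],
 [0, 3, -3]]

For real matrices with standard dot products, the defining identity <Ax, y> = <x, A^* y> gives (Ax)^T y = x^T (A^*) y, i.e. x^T A^T y = x^T (A^*) y. Since this holds for all x, y, we must have A^* = A^T. Therefore
A^* =
[[-1, 2, 3],
 [1, 1, -3],
 [0, 3, -3]].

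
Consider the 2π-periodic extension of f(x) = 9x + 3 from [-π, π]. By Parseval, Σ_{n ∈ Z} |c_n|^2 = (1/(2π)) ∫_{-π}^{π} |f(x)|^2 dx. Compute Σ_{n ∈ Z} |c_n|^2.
Σ |c_n|^2 = 27π^2 + 9

Expand and integrate term by term over [-π, π]:
  ∫ (9x)^2 dx = 81·(2π^3/3); ∫ 2·9·(3)·x dx = 0 (odd integrand); ∫ 3^2 dx = 9·2π.
So (1/(2π)) ∫_{-π}^{π} (9x + 3)^2 dx = 81π^2/3 + 9 = 27π^2 + 9.
Parseval ⇒ Σ |c_n|^2 = 27π^2 + 9.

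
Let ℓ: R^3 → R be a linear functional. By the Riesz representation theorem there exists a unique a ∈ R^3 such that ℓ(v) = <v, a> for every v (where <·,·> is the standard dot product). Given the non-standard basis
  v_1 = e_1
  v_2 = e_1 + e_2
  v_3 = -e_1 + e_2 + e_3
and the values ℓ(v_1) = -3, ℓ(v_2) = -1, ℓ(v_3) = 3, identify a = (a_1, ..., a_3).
a = (-3, 2, -2)

Write a = (a_1, ..., a_3) in the standard basis. For each basis vector v_i, ℓ(v_i) = <v_i, a> is a linear equation in the a_j's. Collect the n equations into a matrix system V a = ℓ, where row i of V is v_i (expressed in the standard basis). Since V is invertible (lower-triangular with 1s on the diagonal, up to permutation), solve by back-substitution:
  V =
[[1, 0, 0],
 [1, 1, 0],
 [-1, 1, 1]]
  V a = (-3, -1, 3)
Solving gives a = (-3, 2, -2).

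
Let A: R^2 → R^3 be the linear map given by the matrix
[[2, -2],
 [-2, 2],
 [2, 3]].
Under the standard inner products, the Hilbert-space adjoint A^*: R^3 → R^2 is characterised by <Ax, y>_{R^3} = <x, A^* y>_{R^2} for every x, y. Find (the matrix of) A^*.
A^* = A^T =
[[2, -2, 2],
 [-2, 2, 3]]

For real matrices with standard dot products, the defining identity <Ax, y> = <x, A^* y> gives (Ax)^T y = x^T (A^*) y, i.e. x^T A^T y = x^T (A^*) y. Since this holds for all x, y, we must have A^* = A^T. Therefore
A^* =
[[2, -2, 2],
 [-2, 2, 3]].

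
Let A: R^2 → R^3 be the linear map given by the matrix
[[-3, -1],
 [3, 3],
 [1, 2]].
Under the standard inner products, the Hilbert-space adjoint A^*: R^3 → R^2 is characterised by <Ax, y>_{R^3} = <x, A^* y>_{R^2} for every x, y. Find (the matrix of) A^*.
A^* = A^T =
[[-3, 3, 1],
 [-1, 3, 2]]

For real matrices with standard dot products, the defining identity <Ax, y> = <x, A^* y> gives (Ax)^T y = x^T (A^*) y, i.e. x^T A^T y = x^T (A^*) y. Since this holds for all x, y, we must have A^* = A^T. Therefore
A^* =
[[-3, 3, 1],
 [-1, 3, 2]].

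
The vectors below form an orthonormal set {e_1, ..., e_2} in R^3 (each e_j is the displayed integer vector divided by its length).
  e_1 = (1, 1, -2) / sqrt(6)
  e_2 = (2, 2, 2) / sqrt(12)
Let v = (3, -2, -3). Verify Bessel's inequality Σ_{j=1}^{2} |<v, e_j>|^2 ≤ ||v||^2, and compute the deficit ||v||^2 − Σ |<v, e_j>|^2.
Σ |<v, e_j>|^2 = 19/2; ||v||^2 = 22; deficit = 25/2

Write each e_j = u_j / sqrt(<u_j, u_j>) where u_j is the displayed integer vector. Then <v, e_j> = <v, u_j> / sqrt(<u_j, u_j>), so |<v, e_j>|^2 = <v, u_j>^2 / <u_j, u_j>.
Coefficients: <v, e_1> = 7/sqrt(6), <v, e_2> = -4/sqrt(12).
Square and sum: Σ |<v, e_j>|^2 = 19/2.
Compute ||v||^2 = v·v = 22.
Deficit = 22 − 19/2 = 25/2 ≥ 0, confirming Bessel's inequality. (The deficit equals ||v − Σ <v,e_j> e_j||^2, the squared distance from v to span{e_j}.)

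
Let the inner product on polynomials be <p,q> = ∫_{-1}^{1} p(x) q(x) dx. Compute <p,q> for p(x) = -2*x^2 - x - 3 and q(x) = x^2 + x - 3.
<p,q> = 278/15

Expand the product: p(x)·q(x) = -2*x^4 - 3*x^3 + 2*x^2 + 9.
∫_{-1}^{1} of each monomial x^k gives [2/(k+1) if k even, 0 if k odd]. Integrating term-by-term (or equivalently evaluating the antiderivative F(x) = -2*x^5/5 - 3*x^4/4 + 2*x^3/3 + 9*x at the endpoints):
  F(1) − F(−1) = 511/60 − (-601/60) = 278/15.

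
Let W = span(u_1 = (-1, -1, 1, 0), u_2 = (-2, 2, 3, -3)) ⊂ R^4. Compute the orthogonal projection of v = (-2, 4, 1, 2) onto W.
proj_W(v) = (-7/69, 113/69, 37/69, -30/23)

Set up U = [u_1 | ... | u_2] ∈ R^(4×2). The projector onto W = col(U) is P = U (U^T U)^(-1) U^T.
Compute U^T U =
  [3, 3]
  [3, 26],
and U^T v = (-1, 9).
Solve U^T U · c = U^T v for the coefficients: c = (-53/69, 10/23). The projection is proj_W(v) = U c.
Check: (v - proj_W(v)) · u_1 = 0  (should be 0).
Check: (v - proj_W(v)) · u_2 = 0  (should be 0).
Result: proj_W(v) = (-7/69, 113/69, 37/69, -30/23).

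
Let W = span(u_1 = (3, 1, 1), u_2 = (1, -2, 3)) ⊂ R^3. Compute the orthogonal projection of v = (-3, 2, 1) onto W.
proj_W(v) = (-112/69, -14/69, -64/69)

Set up U = [u_1 | ... | u_2] ∈ R^(3×2). The projector onto W = col(U) is P = U (U^T U)^(-1) U^T.
Compute U^T U =
  [11, 4]
  [4, 14],
and U^T v = (-6, -4).
Solve U^T U · c = U^T v for the coefficients: c = (-34/69, -10/69). The projection is proj_W(v) = U c.
Check: (v - proj_W(v)) · u_1 = 0  (should be 0).
Check: (v - proj_W(v)) · u_2 = 0  (should be 0).
Result: proj_W(v) = (-112/69, -14/69, -64/69).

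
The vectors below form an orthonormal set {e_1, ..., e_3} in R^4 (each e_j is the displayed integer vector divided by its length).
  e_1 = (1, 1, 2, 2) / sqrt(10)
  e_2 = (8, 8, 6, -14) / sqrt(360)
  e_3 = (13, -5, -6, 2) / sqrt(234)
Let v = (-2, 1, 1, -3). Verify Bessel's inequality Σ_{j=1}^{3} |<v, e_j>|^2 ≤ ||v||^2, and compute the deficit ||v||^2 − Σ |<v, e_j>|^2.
Σ |<v, e_j>|^2 = 193/13; ||v||^2 = 15; deficit = 2/13

Write each e_j = u_j / sqrt(<u_j, u_j>) where u_j is the displayed integer vector. Then <v, e_j> = <v, u_j> / sqrt(<u_j, u_j>), so |<v, e_j>|^2 = <v, u_j>^2 / <u_j, u_j>.
Coefficients: <v, e_1> = -5/sqrt(10), <v, e_2> = 40/sqrt(360), <v, e_3> = -43/sqrt(234).
Square and sum: Σ |<v, e_j>|^2 = 193/13.
Compute ||v||^2 = v·v = 15.
Deficit = 15 − 193/13 = 2/13 ≥ 0, confirming Bessel's inequality. (The deficit equals ||v − Σ <v,e_j> e_j||^2, the squared distance from v to span{e_j}.)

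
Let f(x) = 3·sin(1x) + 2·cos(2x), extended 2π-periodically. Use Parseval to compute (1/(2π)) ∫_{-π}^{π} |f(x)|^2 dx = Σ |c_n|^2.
Σ |c_n|^2 = 13/2

Expand |f|^2 and use orthogonality of {sin(nx), cos(mx)} on [-π, π]:
  ∫_{-π}^{π} sin(nx)^2 dx = π, ∫ cos(mx)^2 dx = π, and cross terms integrate to 0.
So ∫_{-π}^{π} f(x)^2 dx = 3^2 · π + 2^2 · π = (9 + 4)π.
Divide by 2π: (9 + 4)/2 = 13/2.
By Parseval, this equals Σ |c_n|^2.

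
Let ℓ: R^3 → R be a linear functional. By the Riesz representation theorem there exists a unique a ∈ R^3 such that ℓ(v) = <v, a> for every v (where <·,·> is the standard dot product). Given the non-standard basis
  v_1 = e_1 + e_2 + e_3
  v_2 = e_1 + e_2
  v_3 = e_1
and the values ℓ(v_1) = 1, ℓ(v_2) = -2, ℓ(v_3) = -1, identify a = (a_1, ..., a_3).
a = (-1, -1, 3)

Write a = (a_1, ..., a_3) in the standard basis. For each basis vector v_i, ℓ(v_i) = <v_i, a> is a linear equation in the a_j's. Collect the n equations into a matrix system V a = ℓ, where row i of V is v_i (expressed in the standard basis). Since V is invertible (lower-triangular with 1s on the diagonal, up to permutation), solve by back-substitution:
  V =
[[1, 1, 1],
 [1, 1, 0],
 [1, 0, 0]]
  V a = (1, -2, -1)
Solving gives a = (-1, -1, 3).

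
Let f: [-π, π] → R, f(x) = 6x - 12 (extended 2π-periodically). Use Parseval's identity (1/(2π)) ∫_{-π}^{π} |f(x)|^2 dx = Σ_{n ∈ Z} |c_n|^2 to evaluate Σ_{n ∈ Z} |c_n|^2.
Σ |c_n|^2 = 12π^2 + 144

Expand and integrate term by term over [-π, π]:
  ∫ (6x)^2 dx = 36·(2π^3/3); ∫ 2·6·(-12)·x dx = 0 (odd integrand); ∫ (-12)^2 dx = 144·2π.
So (1/(2π)) ∫_{-π}^{π} (6x - 12)^2 dx = 36π^2/3 + 144 = 12π^2 + 144.
Parseval ⇒ Σ |c_n|^2 = 12π^2 + 144.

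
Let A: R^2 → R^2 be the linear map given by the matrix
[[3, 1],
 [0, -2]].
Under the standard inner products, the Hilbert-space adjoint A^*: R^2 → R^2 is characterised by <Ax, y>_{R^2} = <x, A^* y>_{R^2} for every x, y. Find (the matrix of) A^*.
A^* = A^T =
[[3, 0],
 [1, -2]]

For real matrices with standard dot products, the defining identity <Ax, y> = <x, A^* y> gives (Ax)^T y = x^T (A^*) y, i.e. x^T A^T y = x^T (A^*) y. Since this holds for all x, y, we must have A^* = A^T. Therefore
A^* =
[[3, 0],
 [1, -2]].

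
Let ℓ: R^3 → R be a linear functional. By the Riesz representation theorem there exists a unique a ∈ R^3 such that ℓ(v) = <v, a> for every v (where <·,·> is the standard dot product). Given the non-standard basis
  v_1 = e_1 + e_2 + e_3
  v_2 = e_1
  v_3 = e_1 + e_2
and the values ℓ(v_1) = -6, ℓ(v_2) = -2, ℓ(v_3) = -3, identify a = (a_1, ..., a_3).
a = (-2, -1, -3)

Write a = (a_1, ..., a_3) in the standard basis. For each basis vector v_i, ℓ(v_i) = <v_i, a> is a linear equation in the a_j's. Collect the n equations into a matrix system V a = ℓ, where row i of V is v_i (expressed in the standard basis). Since V is invertible (lower-triangular with 1s on the diagonal, up to permutation), solve by back-substitution:
  V =
[[1, 1, 1],
 [1, 0, 0],
 [1, 1, 0]]
  V a = (-6, -2, -3)
Solving gives a = (-2, -1, -3).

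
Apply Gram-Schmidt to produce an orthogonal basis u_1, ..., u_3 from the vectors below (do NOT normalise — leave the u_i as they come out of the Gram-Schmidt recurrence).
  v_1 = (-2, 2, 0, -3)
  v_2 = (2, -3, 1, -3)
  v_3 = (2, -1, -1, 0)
Orthogonal basis:
  u_1 = (-2, 2, 0, -3)
  u_2 = (32/17, -49/17, 1, -54/17)
  u_3 = (54/65, 27/65, -81/65, -18/65)

Apply the Gram-Schmidt recurrence
  u_1 = v_1
  u_i = v_i − Σ_{j<i} ((v_i · u_j) / (u_j · u_j)) · u_j.

Step by step this gives:
  u_1 = (-2, 2, 0, -3)
  u_2 = (32/17, -49/17, 1, -54/17)
  u_3 = (54/65, 27/65, -81/65, -18/65)

Orthogonality check:
  u_2 · u_1 = 0 (should be 0)
  u_3 · u_1 = 0 (should be 0)
  u_3 · u_2 = 0 (should be 0)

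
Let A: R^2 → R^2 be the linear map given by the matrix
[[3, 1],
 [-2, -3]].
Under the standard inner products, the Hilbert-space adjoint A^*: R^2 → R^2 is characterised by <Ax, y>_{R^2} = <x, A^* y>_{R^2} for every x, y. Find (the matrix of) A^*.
A^* = A^T =
[[3, -2],
 [1, -3]]

For real matrices with standard dot products, the defining identity <Ax, y> = <x, A^* y> gives (Ax)^T y = x^T (A^*) y, i.e. x^T A^T y = x^T (A^*) y. Since this holds for all x, y, we must have A^* = A^T. Therefore
A^* =
[[3, -2],
 [1, -3]].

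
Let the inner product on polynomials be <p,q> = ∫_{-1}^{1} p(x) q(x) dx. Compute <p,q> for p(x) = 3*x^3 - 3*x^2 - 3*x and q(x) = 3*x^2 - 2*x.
<p,q> = -2

Expand the product: p(x)·q(x) = 9*x^5 - 15*x^4 - 3*x^3 + 6*x^2.
∫_{-1}^{1} of each monomial x^k gives [2/(k+1) if k even, 0 if k odd]. Integrating term-by-term (or equivalently evaluating the antiderivative F(x) = 3*x^6/2 - 3*x^5 - 3*x^4/4 + 2*x^3 at the endpoints):
  F(1) − F(−1) = -1/4 − (7/4) = -2.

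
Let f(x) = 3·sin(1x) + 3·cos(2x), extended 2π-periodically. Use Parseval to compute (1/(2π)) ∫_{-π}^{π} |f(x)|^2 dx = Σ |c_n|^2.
Σ |c_n|^2 = 9

Expand |f|^2 and use orthogonality of {sin(nx), cos(mx)} on [-π, π]:
  ∫_{-π}^{π} sin(nx)^2 dx = π, ∫ cos(mx)^2 dx = π, and cross terms integrate to 0.
So ∫_{-π}^{π} f(x)^2 dx = 3^2 · π + 3^2 · π = (9 + 9)π.
Divide by 2π: (9 + 9)/2 = 9.
By Parseval, this equals Σ |c_n|^2.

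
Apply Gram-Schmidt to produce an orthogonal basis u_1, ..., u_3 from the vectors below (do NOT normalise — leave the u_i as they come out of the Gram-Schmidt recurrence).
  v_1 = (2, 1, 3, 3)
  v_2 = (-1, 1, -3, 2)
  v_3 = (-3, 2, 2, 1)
Orthogonal basis:
  u_1 = (2, 1, 3, 3)
  u_2 = (-15/23, 27/23, -57/23, 58/23)
  u_3 = (-1102/329, 536/329, 550/329, 6/329)

Apply the Gram-Schmidt recurrence
  u_1 = v_1
  u_i = v_i − Σ_{j<i} ((v_i · u_j) / (u_j · u_j)) · u_j.

Step by step this gives:
  u_1 = (2, 1, 3, 3)
  u_2 = (-15/23, 27/23, -57/23, 58/23)
  u_3 = (-1102/329, 536/329, 550/329, 6/329)

Orthogonality check:
  u_2 · u_1 = 0 (should be 0)
  u_3 · u_1 = 0 (should be 0)
  u_3 · u_2 = 0 (should be 0)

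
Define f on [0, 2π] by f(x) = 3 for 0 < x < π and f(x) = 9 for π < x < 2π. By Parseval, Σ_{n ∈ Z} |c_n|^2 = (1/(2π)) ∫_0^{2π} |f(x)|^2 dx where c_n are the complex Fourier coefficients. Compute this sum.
Σ |c_n|^2 = 45

Parseval equates the L^2 energy of f (normalised by 1/(2π)) with the ℓ^2 sum of its Fourier coefficients: (1/(2π)) ∫_0^{2π} |f|^2 = Σ |c_n|^2.
Compute the left side: (1/(2π)) [∫_0^π 3^2 dx + ∫_π^{2π} 9^2 dx] = (1/(2π)) · (9π + 81π) = (9 + 81)/2 = 45.
So Σ_{n ∈ Z} |c_n|^2 = 45.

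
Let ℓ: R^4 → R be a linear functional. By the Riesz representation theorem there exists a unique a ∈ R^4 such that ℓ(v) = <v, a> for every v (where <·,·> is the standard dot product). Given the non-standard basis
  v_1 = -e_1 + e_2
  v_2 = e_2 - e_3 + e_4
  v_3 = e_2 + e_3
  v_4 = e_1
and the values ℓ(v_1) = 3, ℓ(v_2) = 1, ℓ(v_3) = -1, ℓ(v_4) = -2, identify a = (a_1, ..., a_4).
a = (-2, 1, -2, -2)

Write a = (a_1, ..., a_4) in the standard basis. For each basis vector v_i, ℓ(v_i) = <v_i, a> is a linear equation in the a_j's. Collect the n equations into a matrix system V a = ℓ, where row i of V is v_i (expressed in the standard basis). Since V is invertible (lower-triangular with 1s on the diagonal, up to permutation), solve by back-substitution:
  V =
[[-1, 1, 0, 0],
 [0, 1, -1, 1],
 [0, 1, 1, 0],
 [1, 0, 0, 0]]
  V a = (3, 1, -1, -2)
Solving gives a = (-2, 1, -2, -2).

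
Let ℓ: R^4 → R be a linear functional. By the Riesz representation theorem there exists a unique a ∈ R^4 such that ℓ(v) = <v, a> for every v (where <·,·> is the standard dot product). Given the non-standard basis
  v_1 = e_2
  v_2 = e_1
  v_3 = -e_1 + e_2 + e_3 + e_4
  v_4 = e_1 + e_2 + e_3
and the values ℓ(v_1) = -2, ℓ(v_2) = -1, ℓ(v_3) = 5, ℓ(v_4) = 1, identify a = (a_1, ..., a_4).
a = (-1, -2, 4, 2)

Write a = (a_1, ..., a_4) in the standard basis. For each basis vector v_i, ℓ(v_i) = <v_i, a> is a linear equation in the a_j's. Collect the n equations into a matrix system V a = ℓ, where row i of V is v_i (expressed in the standard basis). Since V is invertible (lower-triangular with 1s on the diagonal, up to permutation), solve by back-substitution:
  V =
[[0, 1, 0, 0],
 [1, 0, 0, 0],
 [-1, 1, 1, 1],
 [1, 1, 1, 0]]
  V a = (-2, -1, 5, 1)
Solving gives a = (-1, -2, 4, 2).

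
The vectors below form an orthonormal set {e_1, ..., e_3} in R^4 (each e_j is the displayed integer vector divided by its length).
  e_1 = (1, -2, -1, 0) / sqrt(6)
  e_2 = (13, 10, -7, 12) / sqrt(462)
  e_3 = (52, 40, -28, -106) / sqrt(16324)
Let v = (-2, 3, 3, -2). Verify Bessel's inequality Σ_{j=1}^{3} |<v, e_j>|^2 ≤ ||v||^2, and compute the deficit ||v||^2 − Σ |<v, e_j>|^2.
Σ |<v, e_j>|^2 = 1329/53; ||v||^2 = 26; deficit = 49/53

Write each e_j = u_j / sqrt(<u_j, u_j>) where u_j is the displayed integer vector. Then <v, e_j> = <v, u_j> / sqrt(<u_j, u_j>), so |<v, e_j>|^2 = <v, u_j>^2 / <u_j, u_j>.
Coefficients: <v, e_1> = -11/sqrt(6), <v, e_2> = -41/sqrt(462), <v, e_3> = 144/sqrt(16324).
Square and sum: Σ |<v, e_j>|^2 = 1329/53.
Compute ||v||^2 = v·v = 26.
Deficit = 26 − 1329/53 = 49/53 ≥ 0, confirming Bessel's inequality. (The deficit equals ||v − Σ <v,e_j> e_j||^2, the squared distance from v to span{e_j}.)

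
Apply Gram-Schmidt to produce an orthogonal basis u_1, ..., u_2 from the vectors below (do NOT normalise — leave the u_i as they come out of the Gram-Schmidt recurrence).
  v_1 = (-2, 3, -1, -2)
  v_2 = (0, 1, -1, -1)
Orthogonal basis:
  u_1 = (-2, 3, -1, -2)
  u_2 = (2/3, 0, -2/3, -1/3)

Apply the Gram-Schmidt recurrence
  u_1 = v_1
  u_i = v_i − Σ_{j<i} ((v_i · u_j) / (u_j · u_j)) · u_j.

Step by step this gives:
  u_1 = (-2, 3, -1, -2)
  u_2 = (2/3, 0, -2/3, -1/3)

Orthogonality check:
  u_2 · u_1 = 0 (should be 0)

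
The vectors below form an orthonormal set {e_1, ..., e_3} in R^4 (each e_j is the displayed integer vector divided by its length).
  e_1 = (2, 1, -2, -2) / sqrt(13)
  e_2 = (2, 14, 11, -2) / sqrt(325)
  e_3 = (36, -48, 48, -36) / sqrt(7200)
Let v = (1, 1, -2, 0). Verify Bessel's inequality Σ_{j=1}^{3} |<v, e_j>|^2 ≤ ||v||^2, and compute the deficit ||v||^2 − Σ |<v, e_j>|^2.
Σ |<v, e_j>|^2 = 11/2; ||v||^2 = 6; deficit = 1/2

Write each e_j = u_j / sqrt(<u_j, u_j>) where u_j is the displayed integer vector. Then <v, e_j> = <v, u_j> / sqrt(<u_j, u_j>), so |<v, e_j>|^2 = <v, u_j>^2 / <u_j, u_j>.
Coefficients: <v, e_1> = 7/sqrt(13), <v, e_2> = -6/sqrt(325), <v, e_3> = -108/sqrt(7200).
Square and sum: Σ |<v, e_j>|^2 = 11/2.
Compute ||v||^2 = v·v = 6.
Deficit = 6 − 11/2 = 1/2 ≥ 0, confirming Bessel's inequality. (The deficit equals ||v − Σ <v,e_j> e_j||^2, the squared distance from v to span{e_j}.)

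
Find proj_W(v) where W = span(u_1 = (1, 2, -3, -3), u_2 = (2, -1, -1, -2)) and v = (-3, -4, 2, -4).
proj_W(v) = (188/149, -309/149, 121/149, -16/149)

Set up U = [u_1 | ... | u_2] ∈ R^(4×2). The projector onto W = col(U) is P = U (U^T U)^(-1) U^T.
Compute U^T U =
  [23, 9]
  [9, 10],
and U^T v = (-5, 4).
Solve U^T U · c = U^T v for the coefficients: c = (-86/149, 137/149). The projection is proj_W(v) = U c.
Check: (v - proj_W(v)) · u_1 = 0  (should be 0).
Check: (v - proj_W(v)) · u_2 = 0  (should be 0).
Result: proj_W(v) = (188/149, -309/149, 121/149, -16/149).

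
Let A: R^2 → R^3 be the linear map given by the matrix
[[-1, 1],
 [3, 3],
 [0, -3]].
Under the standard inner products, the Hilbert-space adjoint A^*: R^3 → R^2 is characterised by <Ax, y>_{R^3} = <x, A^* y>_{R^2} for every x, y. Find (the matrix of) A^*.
A^* = A^T =
[[-1, 3, 0],
 [1, 3, -3]]

For real matrices with standard dot products, the defining identity <Ax, y> = <x, A^* y> gives (Ax)^T y = x^T (A^*) y, i.e. x^T A^T y = x^T (A^*) y. Since this holds for all x, y, we must have A^* = A^T. Therefore
A^* =
[[-1, 3, 0],
 [1, 3, -3]].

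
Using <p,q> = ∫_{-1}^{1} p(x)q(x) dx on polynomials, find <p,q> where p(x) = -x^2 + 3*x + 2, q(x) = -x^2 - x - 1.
<p,q> = -94/15

Expand the product: p(x)·q(x) = x^4 - 2*x^3 - 4*x^2 - 5*x - 2.
∫_{-1}^{1} of each monomial x^k gives [2/(k+1) if k even, 0 if k odd]. Integrating term-by-term (or equivalently evaluating the antiderivative F(x) = x^5/5 - x^4/2 - 4*x^3/3 - 5*x^2/2 - 2*x at the endpoints):
  F(1) − F(−1) = -92/15 − (2/15) = -94/15.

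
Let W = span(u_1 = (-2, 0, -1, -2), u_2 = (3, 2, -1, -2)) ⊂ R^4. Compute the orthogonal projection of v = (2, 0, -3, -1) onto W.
proj_W(v) = (242/161, 200/161, -129/161, -258/161)

Set up U = [u_1 | ... | u_2] ∈ R^(4×2). The projector onto W = col(U) is P = U (U^T U)^(-1) U^T.
Compute U^T U =
  [9, -1]
  [-1, 18],
and U^T v = (1, 11).
Solve U^T U · c = U^T v for the coefficients: c = (29/161, 100/161). The projection is proj_W(v) = U c.
Check: (v - proj_W(v)) · u_1 = 0  (should be 0).
Check: (v - proj_W(v)) · u_2 = 0  (should be 0).
Result: proj_W(v) = (242/161, 200/161, -129/161, -258/161).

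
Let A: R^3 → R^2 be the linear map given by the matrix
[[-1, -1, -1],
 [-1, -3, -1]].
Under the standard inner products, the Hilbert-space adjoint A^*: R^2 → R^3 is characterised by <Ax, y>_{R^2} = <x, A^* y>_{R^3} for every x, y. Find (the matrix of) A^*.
A^* = A^T =
[[-1, -1],
 [-1, -3],
 [-1, -1]]

For real matrices with standard dot products, the defining identity <Ax, y> = <x, A^* y> gives (Ax)^T y = x^T (A^*) y, i.e. x^T A^T y = x^T (A^*) y. Since this holds for all x, y, we must have A^* = A^T. Therefore
A^* =
[[-1, -1],
 [-1, -3],
 [-1, -1]].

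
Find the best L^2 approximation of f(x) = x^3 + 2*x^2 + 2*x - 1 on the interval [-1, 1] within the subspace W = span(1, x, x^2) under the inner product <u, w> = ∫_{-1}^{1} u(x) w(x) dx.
g(x) = 2*x^2 + 13*x/5 - 1

The best approximation g ∈ W is the orthogonal projection of f onto W. Writing g = a_0 + a_1 x + a_2 x^2, the coefficients solve the normal equations G · a = b where
  G_{ij} = <φ_i, φ_j> and b_i = <f, φ_i>, with φ_0 = 1, φ_1 = x, φ_2 = x^2.
G =
  [2, 0, 2/3]
  [0, 2/3, 0]
  [2/3, 0, 2/5],
b = (-2/3, 26/15, 2/15).
Solving gives a_0 = -1, a_1 = 13/5, a_2 = 2, so
  g(x) = 2*x^2 + 13*x/5 - 1.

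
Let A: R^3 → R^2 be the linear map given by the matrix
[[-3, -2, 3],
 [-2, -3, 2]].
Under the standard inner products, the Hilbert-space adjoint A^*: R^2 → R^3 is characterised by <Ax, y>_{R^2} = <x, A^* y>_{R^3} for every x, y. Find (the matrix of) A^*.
A^* = A^T =
[[-3, -2],
 [-2, -3],
 [3, 2]]

For real matrices with standard dot products, the defining identity <Ax, y> = <x, A^* y> gives (Ax)^T y = x^T (A^*) y, i.e. x^T A^T y = x^T (A^*) y. Since this holds for all x, y, we must have A^* = A^T. Therefore
A^* =
[[-3, -2],
 [-2, -3],
 [3, 2]].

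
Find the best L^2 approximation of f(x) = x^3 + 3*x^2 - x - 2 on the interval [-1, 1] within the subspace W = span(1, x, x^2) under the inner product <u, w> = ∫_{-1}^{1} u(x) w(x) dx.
g(x) = 3*x^2 - 2*x/5 - 2

The best approximation g ∈ W is the orthogonal projection of f onto W. Writing g = a_0 + a_1 x + a_2 x^2, the coefficients solve the normal equations G · a = b where
  G_{ij} = <φ_i, φ_j> and b_i = <f, φ_i>, with φ_0 = 1, φ_1 = x, φ_2 = x^2.
G =
  [2, 0, 2/3]
  [0, 2/3, 0]
  [2/3, 0, 2/5],
b = (-2, -4/15, -2/15).
Solving gives a_0 = -2, a_1 = -2/5, a_2 = 3, so
  g(x) = 3*x^2 - 2*x/5 - 2.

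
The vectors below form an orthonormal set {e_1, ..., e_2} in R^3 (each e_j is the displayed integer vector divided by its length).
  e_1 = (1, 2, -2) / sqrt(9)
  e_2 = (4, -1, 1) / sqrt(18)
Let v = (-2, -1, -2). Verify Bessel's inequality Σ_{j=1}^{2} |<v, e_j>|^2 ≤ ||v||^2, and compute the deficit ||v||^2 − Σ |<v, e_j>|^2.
Σ |<v, e_j>|^2 = 9/2; ||v||^2 = 9; deficit = 9/2

Write each e_j = u_j / sqrt(<u_j, u_j>) where u_j is the displayed integer vector. Then <v, e_j> = <v, u_j> / sqrt(<u_j, u_j>), so |<v, e_j>|^2 = <v, u_j>^2 / <u_j, u_j>.
Coefficients: <v, e_1> = 0/sqrt(9), <v, e_2> = -9/sqrt(18).
Square and sum: Σ |<v, e_j>|^2 = 9/2.
Compute ||v||^2 = v·v = 9.
Deficit = 9 − 9/2 = 9/2 ≥ 0, confirming Bessel's inequality. (The deficit equals ||v − Σ <v,e_j> e_j||^2, the squared distance from v to span{e_j}.)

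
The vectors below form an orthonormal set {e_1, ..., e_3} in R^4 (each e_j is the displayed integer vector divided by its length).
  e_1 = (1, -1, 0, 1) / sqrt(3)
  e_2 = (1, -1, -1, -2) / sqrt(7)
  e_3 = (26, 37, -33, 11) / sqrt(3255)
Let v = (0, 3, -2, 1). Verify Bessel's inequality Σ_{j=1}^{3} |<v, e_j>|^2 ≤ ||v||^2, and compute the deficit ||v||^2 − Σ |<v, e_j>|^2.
Σ |<v, e_j>|^2 = 2089/155; ||v||^2 = 14; deficit = 81/155

Write each e_j = u_j / sqrt(<u_j, u_j>) where u_j is the displayed integer vector. Then <v, e_j> = <v, u_j> / sqrt(<u_j, u_j>), so |<v, e_j>|^2 = <v, u_j>^2 / <u_j, u_j>.
Coefficients: <v, e_1> = -2/sqrt(3), <v, e_2> = -3/sqrt(7), <v, e_3> = 188/sqrt(3255).
Square and sum: Σ |<v, e_j>|^2 = 2089/155.
Compute ||v||^2 = v·v = 14.
Deficit = 14 − 2089/155 = 81/155 ≥ 0, confirming Bessel's inequality. (The deficit equals ||v − Σ <v,e_j> e_j||^2, the squared distance from v to span{e_j}.)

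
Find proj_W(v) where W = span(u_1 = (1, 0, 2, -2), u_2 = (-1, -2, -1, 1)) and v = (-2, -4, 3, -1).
proj_W(v) = (-6/19, -84/19, 30/19, -30/19)

Set up U = [u_1 | ... | u_2] ∈ R^(4×2). The projector onto W = col(U) is P = U (U^T U)^(-1) U^T.
Compute U^T U =
  [9, -5]
  [-5, 7],
and U^T v = (6, 6).
Solve U^T U · c = U^T v for the coefficients: c = (36/19, 42/19). The projection is proj_W(v) = U c.
Check: (v - proj_W(v)) · u_1 = 0  (should be 0).
Check: (v - proj_W(v)) · u_2 = 0  (should be 0).
Result: proj_W(v) = (-6/19, -84/19, 30/19, -30/19).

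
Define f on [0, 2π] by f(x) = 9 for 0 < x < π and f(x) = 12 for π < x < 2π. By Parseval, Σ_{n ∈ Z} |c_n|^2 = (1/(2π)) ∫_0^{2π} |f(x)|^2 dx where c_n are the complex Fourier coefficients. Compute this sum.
Σ |c_n|^2 = 225/2

Parseval equates the L^2 energy of f (normalised by 1/(2π)) with the ℓ^2 sum of its Fourier coefficients: (1/(2π)) ∫_0^{2π} |f|^2 = Σ |c_n|^2.
Compute the left side: (1/(2π)) [∫_0^π 9^2 dx + ∫_π^{2π} 12^2 dx] = (1/(2π)) · (81π + 144π) = (81 + 144)/2 = 225/2.
So Σ_{n ∈ Z} |c_n|^2 = 225/2.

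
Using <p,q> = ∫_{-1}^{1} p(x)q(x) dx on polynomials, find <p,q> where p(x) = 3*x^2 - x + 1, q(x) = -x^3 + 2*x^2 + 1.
<p,q> = 122/15

Expand the product: p(x)·q(x) = -3*x^5 + 7*x^4 - 3*x^3 + 5*x^2 - x + 1.
∫_{-1}^{1} of each monomial x^k gives [2/(k+1) if k even, 0 if k odd]. Integrating term-by-term (or equivalently evaluating the antiderivative F(x) = -x^6/2 + 7*x^5/5 - 3*x^4/4 + 5*x^3/3 - x^2/2 + x at the endpoints):
  F(1) − F(−1) = 139/60 − (-349/60) = 122/15.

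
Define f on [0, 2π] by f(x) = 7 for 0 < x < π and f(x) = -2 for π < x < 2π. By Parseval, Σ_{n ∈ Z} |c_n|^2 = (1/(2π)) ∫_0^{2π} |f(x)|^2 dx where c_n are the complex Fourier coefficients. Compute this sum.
Σ |c_n|^2 = 53/2

Parseval equates the L^2 energy of f (normalised by 1/(2π)) with the ℓ^2 sum of its Fourier coefficients: (1/(2π)) ∫_0^{2π} |f|^2 = Σ |c_n|^2.
Compute the left side: (1/(2π)) [∫_0^π 7^2 dx + ∫_π^{2π} (-2)^2 dx] = (1/(2π)) · (49π + 4π) = (49 + 4)/2 = 53/2.
So Σ_{n ∈ Z} |c_n|^2 = 53/2.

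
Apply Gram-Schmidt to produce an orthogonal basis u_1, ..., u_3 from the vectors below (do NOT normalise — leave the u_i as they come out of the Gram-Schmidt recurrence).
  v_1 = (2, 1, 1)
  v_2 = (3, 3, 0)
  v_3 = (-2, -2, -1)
Orthogonal basis:
  u_1 = (2, 1, 1)
  u_2 = (0, 3/2, -3/2)
  u_3 = (1/3, -1/3, -1/3)

Apply the Gram-Schmidt recurrence
  u_1 = v_1
  u_i = v_i − Σ_{j<i} ((v_i · u_j) / (u_j · u_j)) · u_j.

Step by step this gives:
  u_1 = (2, 1, 1)
  u_2 = (0, 3/2, -3/2)
  u_3 = (1/3, -1/3, -1/3)

Orthogonality check:
  u_2 · u_1 = 0 (should be 0)
  u_3 · u_1 = 0 (should be 0)
  u_3 · u_2 = 0 (should be 0)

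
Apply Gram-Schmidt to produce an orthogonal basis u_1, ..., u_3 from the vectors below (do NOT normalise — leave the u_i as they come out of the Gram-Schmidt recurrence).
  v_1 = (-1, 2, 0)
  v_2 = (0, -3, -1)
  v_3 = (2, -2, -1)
Orthogonal basis:
  u_1 = (-1, 2, 0)
  u_2 = (-6/5, -3/5, -1)
  u_3 = (5/7, 5/14, -15/14)

Apply the Gram-Schmidt recurrence
  u_1 = v_1
  u_i = v_i − Σ_{j<i} ((v_i · u_j) / (u_j · u_j)) · u_j.

Step by step this gives:
  u_1 = (-1, 2, 0)
  u_2 = (-6/5, -3/5, -1)
  u_3 = (5/7, 5/14, -15/14)

Orthogonality check:
  u_2 · u_1 = 0 (should be 0)
  u_3 · u_1 = 0 (should be 0)
  u_3 · u_2 = 0 (should be 0)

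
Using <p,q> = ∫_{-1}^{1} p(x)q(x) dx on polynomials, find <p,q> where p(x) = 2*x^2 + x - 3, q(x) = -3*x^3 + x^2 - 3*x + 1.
<p,q> = -136/15

Expand the product: p(x)·q(x) = -6*x^5 - x^4 + 4*x^3 - 4*x^2 + 10*x - 3.
∫_{-1}^{1} of each monomial x^k gives [2/(k+1) if k even, 0 if k odd]. Integrating term-by-term (or equivalently evaluating the antiderivative F(x) = -x^6 - x^5/5 + x^4 - 4*x^3/3 + 5*x^2 - 3*x at the endpoints):
  F(1) − F(−1) = 7/15 − (143/15) = -136/15.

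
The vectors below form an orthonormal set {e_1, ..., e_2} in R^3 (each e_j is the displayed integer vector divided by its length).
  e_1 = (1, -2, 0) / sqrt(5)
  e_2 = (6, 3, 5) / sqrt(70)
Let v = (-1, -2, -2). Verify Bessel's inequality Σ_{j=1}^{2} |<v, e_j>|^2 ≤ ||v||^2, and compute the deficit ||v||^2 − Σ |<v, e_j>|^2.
Σ |<v, e_j>|^2 = 61/7; ||v||^2 = 9; deficit = 2/7

Write each e_j = u_j / sqrt(<u_j, u_j>) where u_j is the displayed integer vector. Then <v, e_j> = <v, u_j> / sqrt(<u_j, u_j>), so |<v, e_j>|^2 = <v, u_j>^2 / <u_j, u_j>.
Coefficients: <v, e_1> = 3/sqrt(5), <v, e_2> = -22/sqrt(70).
Square and sum: Σ |<v, e_j>|^2 = 61/7.
Compute ||v||^2 = v·v = 9.
Deficit = 9 − 61/7 = 2/7 ≥ 0, confirming Bessel's inequality. (The deficit equals ||v − Σ <v,e_j> e_j||^2, the squared distance from v to span{e_j}.)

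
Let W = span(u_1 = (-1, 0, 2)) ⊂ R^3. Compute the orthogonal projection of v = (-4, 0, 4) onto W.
proj_W(v) = (-12/5, 0, 24/5)

Set up U = [u_1 | ... | u_1] ∈ R^(3×1). The projector onto W = col(U) is P = U (U^T U)^(-1) U^T.
Compute U^T U =
  [5],
and U^T v = (12).
Solve U^T U · c = U^T v for the coefficients: c = (12/5). The projection is proj_W(v) = U c.
Check: (v - proj_W(v)) · u_1 = 0  (should be 0).
Result: proj_W(v) = (-12/5, 0, 24/5).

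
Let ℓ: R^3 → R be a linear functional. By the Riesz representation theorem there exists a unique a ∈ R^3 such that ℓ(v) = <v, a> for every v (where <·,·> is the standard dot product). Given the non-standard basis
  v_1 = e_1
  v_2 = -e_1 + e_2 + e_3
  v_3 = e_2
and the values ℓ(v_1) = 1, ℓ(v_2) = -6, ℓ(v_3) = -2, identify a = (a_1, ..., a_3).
a = (1, -2, -3)

Write a = (a_1, ..., a_3) in the standard basis. For each basis vector v_i, ℓ(v_i) = <v_i, a> is a linear equation in the a_j's. Collect the n equations into a matrix system V a = ℓ, where row i of V is v_i (expressed in the standard basis). Since V is invertible (lower-triangular with 1s on the diagonal, up to permutation), solve by back-substitution:
  V =
[[1, 0, 0],
 [-1, 1, 1],
 [0, 1, 0]]
  V a = (1, -6, -2)
Solving gives a = (1, -2, -3).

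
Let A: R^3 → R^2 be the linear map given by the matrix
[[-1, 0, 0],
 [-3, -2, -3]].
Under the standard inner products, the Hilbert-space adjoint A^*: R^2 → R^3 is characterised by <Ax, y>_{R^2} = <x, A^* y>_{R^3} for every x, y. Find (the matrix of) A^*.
A^* = A^T =
[[-1, -3],
 [0, -2],
 [0, -3]]

For real matrices with standard dot products, the defining identity <Ax, y> = <x, A^* y> gives (Ax)^T y = x^T (A^*) y, i.e. x^T A^T y = x^T (A^*) y. Since this holds for all x, y, we must have A^* = A^T. Therefore
A^* =
[[-1, -3],
 [0, -2],
 [0, -3]].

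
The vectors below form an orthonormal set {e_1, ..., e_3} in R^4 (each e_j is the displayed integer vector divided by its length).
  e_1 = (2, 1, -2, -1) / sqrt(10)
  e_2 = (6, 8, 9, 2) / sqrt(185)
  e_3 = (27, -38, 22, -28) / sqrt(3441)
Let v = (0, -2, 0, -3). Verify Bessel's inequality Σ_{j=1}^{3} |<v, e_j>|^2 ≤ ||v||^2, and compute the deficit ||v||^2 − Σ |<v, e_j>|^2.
Σ |<v, e_j>|^2 = 1889/186; ||v||^2 = 13; deficit = 529/186

Write each e_j = u_j / sqrt(<u_j, u_j>) where u_j is the displayed integer vector. Then <v, e_j> = <v, u_j> / sqrt(<u_j, u_j>), so |<v, e_j>|^2 = <v, u_j>^2 / <u_j, u_j>.
Coefficients: <v, e_1> = 1/sqrt(10), <v, e_2> = -22/sqrt(185), <v, e_3> = 160/sqrt(3441).
Square and sum: Σ |<v, e_j>|^2 = 1889/186.
Compute ||v||^2 = v·v = 13.
Deficit = 13 − 1889/186 = 529/186 ≥ 0, confirming Bessel's inequality. (The deficit equals ||v − Σ <v,e_j> e_j||^2, the squared distance from v to span{e_j}.)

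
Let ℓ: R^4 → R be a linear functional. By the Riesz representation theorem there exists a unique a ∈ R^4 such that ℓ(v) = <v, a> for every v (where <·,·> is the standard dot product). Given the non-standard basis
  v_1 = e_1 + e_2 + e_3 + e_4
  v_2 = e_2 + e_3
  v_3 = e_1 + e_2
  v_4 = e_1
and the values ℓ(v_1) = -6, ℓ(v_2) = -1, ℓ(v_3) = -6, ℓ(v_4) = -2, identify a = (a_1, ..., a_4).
a = (-2, -4, 3, -3)

Write a = (a_1, ..., a_4) in the standard basis. For each basis vector v_i, ℓ(v_i) = <v_i, a> is a linear equation in the a_j's. Collect the n equations into a matrix system V a = ℓ, where row i of V is v_i (expressed in the standard basis). Since V is invertible (lower-triangular with 1s on the diagonal, up to permutation), solve by back-substitution:
  V =
[[1, 1, 1, 1],
 [0, 1, 1, 0],
 [1, 1, 0, 0],
 [1, 0, 0, 0]]
  V a = (-6, -1, -6, -2)
Solving gives a = (-2, -4, 3, -3).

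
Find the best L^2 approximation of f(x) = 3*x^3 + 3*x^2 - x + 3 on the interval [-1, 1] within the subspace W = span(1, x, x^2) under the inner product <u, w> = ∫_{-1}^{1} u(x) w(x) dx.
g(x) = 3*x^2 + 4*x/5 + 3

The best approximation g ∈ W is the orthogonal projection of f onto W. Writing g = a_0 + a_1 x + a_2 x^2, the coefficients solve the normal equations G · a = b where
  G_{ij} = <φ_i, φ_j> and b_i = <f, φ_i>, with φ_0 = 1, φ_1 = x, φ_2 = x^2.
G =
  [2, 0, 2/3]
  [0, 2/3, 0]
  [2/3, 0, 2/5],
b = (8, 8/15, 16/5).
Solving gives a_0 = 3, a_1 = 4/5, a_2 = 3, so
  g(x) = 3*x^2 + 4*x/5 + 3.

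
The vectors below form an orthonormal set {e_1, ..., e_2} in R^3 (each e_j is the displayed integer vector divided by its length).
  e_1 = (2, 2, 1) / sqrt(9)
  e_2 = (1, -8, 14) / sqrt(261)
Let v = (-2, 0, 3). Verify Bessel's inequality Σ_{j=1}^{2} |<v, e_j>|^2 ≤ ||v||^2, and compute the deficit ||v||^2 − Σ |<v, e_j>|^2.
Σ |<v, e_j>|^2 = 181/29; ||v||^2 = 13; deficit = 196/29

Write each e_j = u_j / sqrt(<u_j, u_j>) where u_j is the displayed integer vector. Then <v, e_j> = <v, u_j> / sqrt(<u_j, u_j>), so |<v, e_j>|^2 = <v, u_j>^2 / <u_j, u_j>.
Coefficients: <v, e_1> = -1/sqrt(9), <v, e_2> = 40/sqrt(261).
Square and sum: Σ |<v, e_j>|^2 = 181/29.
Compute ||v||^2 = v·v = 13.
Deficit = 13 − 181/29 = 196/29 ≥ 0, confirming Bessel's inequality. (The deficit equals ||v − Σ <v,e_j> e_j||^2, the squared distance from v to span{e_j}.)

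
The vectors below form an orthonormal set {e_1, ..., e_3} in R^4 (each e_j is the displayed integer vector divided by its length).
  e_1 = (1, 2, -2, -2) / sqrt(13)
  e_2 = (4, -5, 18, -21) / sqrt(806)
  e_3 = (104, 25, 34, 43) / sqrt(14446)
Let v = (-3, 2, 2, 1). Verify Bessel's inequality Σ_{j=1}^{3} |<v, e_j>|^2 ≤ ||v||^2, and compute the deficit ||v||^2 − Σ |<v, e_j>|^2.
Σ |<v, e_j>|^2 = 830/233; ||v||^2 = 18; deficit = 3364/233

Write each e_j = u_j / sqrt(<u_j, u_j>) where u_j is the displayed integer vector. Then <v, e_j> = <v, u_j> / sqrt(<u_j, u_j>), so |<v, e_j>|^2 = <v, u_j>^2 / <u_j, u_j>.
Coefficients: <v, e_1> = -5/sqrt(13), <v, e_2> = -7/sqrt(806), <v, e_3> = -151/sqrt(14446).
Square and sum: Σ |<v, e_j>|^2 = 830/233.
Compute ||v||^2 = v·v = 18.
Deficit = 18 − 830/233 = 3364/233 ≥ 0, confirming Bessel's inequality. (The deficit equals ||v − Σ <v,e_j> e_j||^2, the squared distance from v to span{e_j}.)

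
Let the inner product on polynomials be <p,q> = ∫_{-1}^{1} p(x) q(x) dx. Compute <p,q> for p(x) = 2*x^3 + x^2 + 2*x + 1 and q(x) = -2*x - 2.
<p,q> = -48/5

Expand the product: p(x)·q(x) = -4*x^4 - 6*x^3 - 6*x^2 - 6*x - 2.
∫_{-1}^{1} of each monomial x^k gives [2/(k+1) if k even, 0 if k odd]. Integrating term-by-term (or equivalently evaluating the antiderivative F(x) = -4*x^5/5 - 3*x^4/2 - 2*x^3 - 3*x^2 - 2*x at the endpoints):
  F(1) − F(−1) = -93/10 − (3/10) = -48/5.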